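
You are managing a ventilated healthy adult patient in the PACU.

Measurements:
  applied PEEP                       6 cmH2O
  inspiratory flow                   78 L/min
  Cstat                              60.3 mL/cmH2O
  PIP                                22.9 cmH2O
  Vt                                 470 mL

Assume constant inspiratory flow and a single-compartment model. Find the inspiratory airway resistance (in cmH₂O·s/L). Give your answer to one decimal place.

7.0

Flow: 78 L/min ÷ 60 = 1.3 L/s.
Equation of motion (constant flow): PIP = Vt/C + R·V̇ + PEEP.
R·V̇ = PIP − Vt/C − PEEP = 22.9 − 470/60.3 − 6 = 22.9 − 7.794 − 6 = 9.106 cmH2O.
R = 9.106 / 1.3 = 7.005 cmH2O·s/L.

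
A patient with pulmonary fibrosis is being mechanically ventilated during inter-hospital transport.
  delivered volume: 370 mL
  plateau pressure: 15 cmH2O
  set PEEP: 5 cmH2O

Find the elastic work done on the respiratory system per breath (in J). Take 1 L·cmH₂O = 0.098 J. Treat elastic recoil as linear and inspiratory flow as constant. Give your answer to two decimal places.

Elastic work ≈ ½ × (Pplat − PEEP) × Vt = 0.5 × (15 − 5) × 0.370 L = 0.5 × 10.0 × 0.370 = 1.85 L·cmH2O.
× 0.098 J/(L·cmH2O) → 0.1813 J.

0.18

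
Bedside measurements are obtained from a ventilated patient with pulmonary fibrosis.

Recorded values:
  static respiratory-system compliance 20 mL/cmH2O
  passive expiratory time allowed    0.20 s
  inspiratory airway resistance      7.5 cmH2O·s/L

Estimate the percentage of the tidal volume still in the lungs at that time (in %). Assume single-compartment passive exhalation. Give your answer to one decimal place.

26.4

τ = R × C = 7.5 × 20 mL/cmH2O = 7.5 × 0.020 L/cmH2O = 0.15 s.
Passive exhalation: V(t)/V₀ = e^(−t/τ) = e^(−0.20/0.15) = 0.2636.
Fraction remaining = 0.2636 → 26.36%.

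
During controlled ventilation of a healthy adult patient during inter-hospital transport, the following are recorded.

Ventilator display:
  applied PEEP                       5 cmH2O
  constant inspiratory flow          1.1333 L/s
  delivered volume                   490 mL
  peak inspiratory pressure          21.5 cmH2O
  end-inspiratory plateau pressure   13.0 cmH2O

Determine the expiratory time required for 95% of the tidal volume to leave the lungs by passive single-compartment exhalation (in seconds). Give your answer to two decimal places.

1.38

R = (PIP − Pplat)/V̇ = (21.5 − 13.0) / 1.1333 = 8.5/1.1333 = 7.5 cmH2O·s/L.
C = Vt/(Pplat − PEEP) = 490.0 / (13.0 − 5) = 490.0/8.0 = 61.25 mL/cmH2O.
τ = R × C = 7.5 × 0.06125 L/cmH2O = 0.4594 s.
t = −τ·ln(1 − 0.95) = −0.4594·ln(0.05) = 1.376 s.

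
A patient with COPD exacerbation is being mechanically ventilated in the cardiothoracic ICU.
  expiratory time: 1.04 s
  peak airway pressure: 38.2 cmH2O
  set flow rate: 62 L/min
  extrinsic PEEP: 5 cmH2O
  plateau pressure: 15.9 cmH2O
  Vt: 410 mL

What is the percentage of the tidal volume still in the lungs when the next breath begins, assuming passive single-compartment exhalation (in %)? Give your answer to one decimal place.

Flow: 62 L/min ÷ 60 = 1.0333 L/s.
R = (PIP − Pplat)/V̇ = (38.2 − 15.9) / 1.0333 = 22.3/1.0333 = 21.581 cmH2O·s/L.
C = Vt/(Pplat − PEEP) = 410.0 / (15.9 − 5) = 410.0/10.9 = 37.615 mL/cmH2O.
τ = R × C = 21.581 × 0.03762 L/cmH2O = 0.8119 s.
Fraction remaining at end-expiration = e^(−Te/τ) = e^(−1.04/0.8119) = 0.2778 → 27.78%.

27.8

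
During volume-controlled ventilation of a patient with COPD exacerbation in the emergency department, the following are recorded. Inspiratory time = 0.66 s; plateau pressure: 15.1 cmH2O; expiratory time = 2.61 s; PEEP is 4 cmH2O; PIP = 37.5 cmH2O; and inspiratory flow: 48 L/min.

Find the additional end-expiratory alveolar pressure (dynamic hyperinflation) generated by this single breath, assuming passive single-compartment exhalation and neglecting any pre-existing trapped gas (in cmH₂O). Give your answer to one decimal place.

Flow: 48 L/min ÷ 60 = 0.8 L/s.
Vt = flow × Ti = 0.8 L/s × 0.66 s × 1000 mL/L = 528.0 mL.
R = (PIP − Pplat)/V̇ = (37.5 − 15.1) / 0.8 = 22.4/0.8 = 28.0 cmH2O·s/L.
C = Vt/(Pplat − PEEP) = 528.0 / (15.1 − 4) = 528.0/11.1 = 47.568 mL/cmH2O.
τ = R × C = 28.0 × 0.04757 L/cmH2O = 1.332 s.
Fraction remaining = e^(−Te/τ) = e^(−2.61/1.332) = 0.1409; trapped volume = 528.0 × 0.1409 = 74.395 mL.
Additional alveolar pressure from trapping ≈ V_trapped / C = 74.395 / 47.568 = 1.564 cmH2O.

1.6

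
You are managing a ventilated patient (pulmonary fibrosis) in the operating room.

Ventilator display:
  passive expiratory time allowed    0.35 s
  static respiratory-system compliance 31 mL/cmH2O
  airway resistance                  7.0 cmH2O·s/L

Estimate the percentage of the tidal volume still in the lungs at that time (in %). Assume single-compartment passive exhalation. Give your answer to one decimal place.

19.9

τ = R × C = 7.0 × 31 mL/cmH2O = 7.0 × 0.031 L/cmH2O = 0.217 s.
Passive exhalation: V(t)/V₀ = e^(−t/τ) = e^(−0.35/0.217) = 0.1993.
Fraction remaining = 0.1993 → 19.93%.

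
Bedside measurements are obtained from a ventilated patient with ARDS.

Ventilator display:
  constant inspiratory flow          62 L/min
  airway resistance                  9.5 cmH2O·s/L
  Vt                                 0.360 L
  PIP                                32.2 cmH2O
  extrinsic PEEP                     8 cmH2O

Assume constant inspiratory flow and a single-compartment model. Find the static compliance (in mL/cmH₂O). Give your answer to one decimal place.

Flow: 62 L/min ÷ 60 = 1.0333 L/s.
Equation of motion (constant flow): PIP = Vt/C + R·V̇ + PEEP.
Vt/C = PIP − R·V̇ − PEEP = 32.2 − 9.5×1.0333 − 8 = 32.2 − 9.816 − 8 = 14.384 cmH2O.
C = Vt / 14.384 = 360 / 14.384 = 25.028 mL/cmH2O.

25.0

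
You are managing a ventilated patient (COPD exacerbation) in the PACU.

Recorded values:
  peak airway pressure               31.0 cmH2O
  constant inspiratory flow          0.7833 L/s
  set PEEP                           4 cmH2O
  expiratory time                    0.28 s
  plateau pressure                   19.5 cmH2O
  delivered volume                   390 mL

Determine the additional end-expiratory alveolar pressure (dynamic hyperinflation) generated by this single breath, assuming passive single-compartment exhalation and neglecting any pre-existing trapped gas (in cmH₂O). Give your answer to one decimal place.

R = (PIP − Pplat)/V̇ = (31.0 − 19.5) / 0.7833 = 11.5/0.7833 = 14.681 cmH2O·s/L.
C = Vt/(Pplat − PEEP) = 390.0 / (19.5 − 4) = 390.0/15.5 = 25.161 mL/cmH2O.
τ = R × C = 14.681 × 0.02516 L/cmH2O = 0.3694 s.
Fraction remaining = e^(−Te/τ) = e^(−0.28/0.3694) = 0.4686; trapped volume = 390.0 × 0.4686 = 182.75 mL.
Additional alveolar pressure from trapping ≈ V_trapped / C = 182.75 / 25.161 = 7.263 cmH2O.

7.3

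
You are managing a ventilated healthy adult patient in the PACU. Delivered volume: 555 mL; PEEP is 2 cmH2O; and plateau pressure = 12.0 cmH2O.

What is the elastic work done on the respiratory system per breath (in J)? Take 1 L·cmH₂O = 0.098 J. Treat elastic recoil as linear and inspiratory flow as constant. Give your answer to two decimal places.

Elastic work ≈ ½ × (Pplat − PEEP) × Vt = 0.5 × (12.0 − 2) × 0.555 L = 0.5 × 10.0 × 0.555 = 2.775 L·cmH2O.
× 0.098 J/(L·cmH2O) → 0.272 J.

0.27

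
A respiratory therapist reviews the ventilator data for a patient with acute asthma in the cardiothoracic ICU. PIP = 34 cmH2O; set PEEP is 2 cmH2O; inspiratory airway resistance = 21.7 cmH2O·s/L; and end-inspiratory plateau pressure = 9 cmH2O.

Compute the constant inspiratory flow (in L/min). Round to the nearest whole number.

69

flow = (PIP − Pplat) / Raw = (34 − 9) / 21.7 = 1.152 L/s × 60 = 69.12 L/min.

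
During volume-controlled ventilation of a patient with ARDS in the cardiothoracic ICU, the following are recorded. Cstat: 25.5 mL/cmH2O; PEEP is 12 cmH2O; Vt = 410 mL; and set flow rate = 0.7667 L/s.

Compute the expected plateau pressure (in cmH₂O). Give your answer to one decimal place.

28.1

Pplat = PEEP + Vt / Cstat = 12 + 410 / 25.5 = 12 + 16.078 = 28.078 cmH2O.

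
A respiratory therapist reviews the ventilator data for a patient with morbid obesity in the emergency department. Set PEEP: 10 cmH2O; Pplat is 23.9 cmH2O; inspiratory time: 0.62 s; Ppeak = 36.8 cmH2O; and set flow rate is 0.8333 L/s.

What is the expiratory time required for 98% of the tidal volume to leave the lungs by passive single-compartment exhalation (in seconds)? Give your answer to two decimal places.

Vt = flow × Ti = 0.8333 L/s × 0.62 s × 1000 mL/L = 516.65 mL.
R = (PIP − Pplat)/V̇ = (36.8 − 23.9) / 0.8333 = 12.9/0.8333 = 15.481 cmH2O·s/L.
C = Vt/(Pplat − PEEP) = 516.65 / (23.9 − 10) = 516.65/13.9 = 37.169 mL/cmH2O.
τ = R × C = 15.481 × 0.03717 L/cmH2O = 0.5754 s.
t = −τ·ln(1 − 0.98) = −0.5754·ln(0.02) = 2.251 s.

2.25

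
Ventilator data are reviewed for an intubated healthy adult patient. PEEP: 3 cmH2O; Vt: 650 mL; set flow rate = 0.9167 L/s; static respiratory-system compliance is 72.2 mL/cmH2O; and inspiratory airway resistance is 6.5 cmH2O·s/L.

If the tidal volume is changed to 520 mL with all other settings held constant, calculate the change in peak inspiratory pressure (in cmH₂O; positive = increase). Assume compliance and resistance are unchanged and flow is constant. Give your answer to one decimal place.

-1.8

PIP = Vt/C + R·V̇ + PEEP (constant-flow equation of motion).
Only the elastic term changes: ΔPIP = ΔVt / C = (520 − 650) / 72.2 = -1.801 cmH2O.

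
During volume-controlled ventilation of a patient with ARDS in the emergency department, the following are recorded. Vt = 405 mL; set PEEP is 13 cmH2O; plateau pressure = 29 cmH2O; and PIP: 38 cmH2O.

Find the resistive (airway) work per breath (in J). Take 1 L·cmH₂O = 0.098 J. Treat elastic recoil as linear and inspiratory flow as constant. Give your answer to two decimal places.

0.36

With constant inspiratory flow the resistive pressure is constant at PIP − Pplat = 38 − 29 = 9.0 cmH2O, so resistive work = 9.0 × 0.405 = 3.645 L·cmH2O.
× 0.098 J/(L·cmH2O) → 0.3572 J.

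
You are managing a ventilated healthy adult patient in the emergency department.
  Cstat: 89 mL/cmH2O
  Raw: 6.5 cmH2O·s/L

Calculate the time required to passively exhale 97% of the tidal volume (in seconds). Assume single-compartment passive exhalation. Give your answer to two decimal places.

2.03

τ = R × C = 6.5 × 89 mL/cmH2O = 6.5 × 0.089 L/cmH2O = 0.5785 s.
Exhaled fraction f = 1 − e^(−t/τ) → t = −τ·ln(1 − f) = −0.5785·ln(0.03) = 2.029 s.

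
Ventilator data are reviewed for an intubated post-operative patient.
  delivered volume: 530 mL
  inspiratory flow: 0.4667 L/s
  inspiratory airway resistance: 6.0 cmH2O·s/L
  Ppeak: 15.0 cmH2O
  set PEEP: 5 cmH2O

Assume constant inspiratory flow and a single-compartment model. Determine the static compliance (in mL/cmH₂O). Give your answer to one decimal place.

Equation of motion (constant flow): PIP = Vt/C + R·V̇ + PEEP.
Vt/C = PIP − R·V̇ − PEEP = 15.0 − 6.0×0.4667 − 5 = 15.0 − 2.8 − 5 = 7.2 cmH2O.
C = Vt / 7.2 = 530 / 7.2 = 73.611 mL/cmH2O.

73.6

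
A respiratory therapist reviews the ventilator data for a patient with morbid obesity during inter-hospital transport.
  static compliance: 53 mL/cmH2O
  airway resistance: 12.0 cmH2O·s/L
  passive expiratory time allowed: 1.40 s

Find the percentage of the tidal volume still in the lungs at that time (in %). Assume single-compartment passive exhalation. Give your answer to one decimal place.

11.1

τ = R × C = 12.0 × 53 mL/cmH2O = 12.0 × 0.053 L/cmH2O = 0.636 s.
Passive exhalation: V(t)/V₀ = e^(−t/τ) = e^(−1.40/0.636) = 0.1107.
Fraction remaining = 0.1107 → 11.07%.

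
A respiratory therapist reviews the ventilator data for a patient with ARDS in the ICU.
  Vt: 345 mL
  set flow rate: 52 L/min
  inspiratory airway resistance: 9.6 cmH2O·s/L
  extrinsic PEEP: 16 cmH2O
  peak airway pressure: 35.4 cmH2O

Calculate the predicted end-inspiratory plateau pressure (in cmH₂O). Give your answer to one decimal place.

Flow: 52 L/min ÷ 60 = 0.8667 L/s.
Pplat = PIP − Raw × flow = 35.4 − 9.6 × 0.8667 = 35.4 − 8.32 = 27.08 cmH2O.

27.1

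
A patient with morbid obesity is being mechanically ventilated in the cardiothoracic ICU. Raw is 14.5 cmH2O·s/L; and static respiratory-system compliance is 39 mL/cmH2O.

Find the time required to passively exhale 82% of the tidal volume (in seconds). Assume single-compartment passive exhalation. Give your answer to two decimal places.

τ = R × C = 14.5 × 39 mL/cmH2O = 14.5 × 0.039 L/cmH2O = 0.5655 s.
Exhaled fraction f = 1 − e^(−t/τ) → t = −τ·ln(1 − f) = −0.5655·ln(0.18) = 0.9697 s.

0.97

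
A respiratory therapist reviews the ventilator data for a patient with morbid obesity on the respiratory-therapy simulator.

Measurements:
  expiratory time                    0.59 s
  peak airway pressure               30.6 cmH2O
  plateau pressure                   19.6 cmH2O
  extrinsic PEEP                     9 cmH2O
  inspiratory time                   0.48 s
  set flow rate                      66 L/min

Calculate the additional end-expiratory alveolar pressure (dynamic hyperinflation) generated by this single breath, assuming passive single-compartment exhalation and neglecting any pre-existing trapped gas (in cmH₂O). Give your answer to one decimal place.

Flow: 66 L/min ÷ 60 = 1.1 L/s.
Vt = flow × Ti = 1.1 L/s × 0.48 s × 1000 mL/L = 528.0 mL.
R = (PIP − Pplat)/V̇ = (30.6 − 19.6) / 1.1 = 11.0/1.1 = 10.0 cmH2O·s/L.
C = Vt/(Pplat − PEEP) = 528.0 / (19.6 − 9) = 528.0/10.6 = 49.811 mL/cmH2O.
τ = R × C = 10.0 × 0.04981 L/cmH2O = 0.4981 s.
Fraction remaining = e^(−Te/τ) = e^(−0.59/0.4981) = 0.3059; trapped volume = 528.0 × 0.3059 = 161.52 mL.
Additional alveolar pressure from trapping ≈ V_trapped / C = 161.52 / 49.811 = 3.243 cmH2O.

3.2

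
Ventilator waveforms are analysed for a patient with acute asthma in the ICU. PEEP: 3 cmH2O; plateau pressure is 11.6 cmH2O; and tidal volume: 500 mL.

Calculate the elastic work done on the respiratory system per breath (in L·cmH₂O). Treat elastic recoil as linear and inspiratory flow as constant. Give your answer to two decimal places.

2.15

Elastic work ≈ ½ × (Pplat − PEEP) × Vt = 0.5 × (11.6 − 3) × 0.500 L = 0.5 × 8.6 × 0.500 = 2.15 L·cmH2O.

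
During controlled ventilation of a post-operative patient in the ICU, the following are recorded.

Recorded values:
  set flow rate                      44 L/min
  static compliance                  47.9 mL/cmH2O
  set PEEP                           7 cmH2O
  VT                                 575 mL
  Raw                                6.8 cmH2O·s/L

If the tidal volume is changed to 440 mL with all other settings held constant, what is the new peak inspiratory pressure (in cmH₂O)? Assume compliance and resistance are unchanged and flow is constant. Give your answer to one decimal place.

Flow: 44 L/min ÷ 60 = 0.7333 L/s.
PIP = Vt/C + R·V̇ + PEEP (constant-flow equation of motion).
Only the elastic term changes: ΔPIP = ΔVt / C = (440 − 575) / 47.9 = -2.818 cmH2O.
Original PIP = 575/47.9 + 6.8×0.7333 + 7 = 23.991 cmH2O; new PIP = 23.991 + (-2.818) = 21.173 cmH2O.

21.2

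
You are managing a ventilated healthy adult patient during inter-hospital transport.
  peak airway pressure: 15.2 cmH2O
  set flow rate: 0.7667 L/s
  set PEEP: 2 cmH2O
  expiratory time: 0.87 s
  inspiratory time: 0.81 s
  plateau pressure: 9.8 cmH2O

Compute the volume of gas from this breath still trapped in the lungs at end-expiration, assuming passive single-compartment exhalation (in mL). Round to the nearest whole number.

Vt = flow × Ti = 0.7667 L/s × 0.81 s × 1000 mL/L = 621.03 mL.
R = (PIP − Pplat)/V̇ = (15.2 − 9.8) / 0.7667 = 5.4/0.7667 = 7.043 cmH2O·s/L.
C = Vt/(Pplat − PEEP) = 621.03 / (9.8 − 2) = 621.03/7.8 = 79.619 mL/cmH2O.
τ = R × C = 7.043 × 0.07962 L/cmH2O = 0.5608 s.
Fraction remaining = e^(−Te/τ) = e^(−0.87/0.5608) = 0.212.
Trapped volume = 621.03 × 0.212 = 131.66 mL.

132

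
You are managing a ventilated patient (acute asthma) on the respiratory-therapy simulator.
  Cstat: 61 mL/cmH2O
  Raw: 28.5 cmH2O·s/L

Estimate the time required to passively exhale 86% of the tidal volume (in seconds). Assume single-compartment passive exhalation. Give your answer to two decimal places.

3.42

τ = R × C = 28.5 × 61 mL/cmH2O = 28.5 × 0.061 L/cmH2O = 1.739 s.
Exhaled fraction f = 1 − e^(−t/τ) → t = −τ·ln(1 − f) = −1.739·ln(0.14) = 3.419 s.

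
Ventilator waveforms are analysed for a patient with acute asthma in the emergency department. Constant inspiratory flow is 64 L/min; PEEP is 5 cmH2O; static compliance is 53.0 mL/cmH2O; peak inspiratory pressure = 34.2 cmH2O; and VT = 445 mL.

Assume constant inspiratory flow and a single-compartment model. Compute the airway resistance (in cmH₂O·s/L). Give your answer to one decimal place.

19.5

Flow: 64 L/min ÷ 60 = 1.0667 L/s.
Equation of motion (constant flow): PIP = Vt/C + R·V̇ + PEEP.
R·V̇ = PIP − Vt/C − PEEP = 34.2 − 445/53.0 − 5 = 34.2 − 8.396 − 5 = 20.804 cmH2O.
R = 20.804 / 1.0667 = 19.503 cmH2O·s/L.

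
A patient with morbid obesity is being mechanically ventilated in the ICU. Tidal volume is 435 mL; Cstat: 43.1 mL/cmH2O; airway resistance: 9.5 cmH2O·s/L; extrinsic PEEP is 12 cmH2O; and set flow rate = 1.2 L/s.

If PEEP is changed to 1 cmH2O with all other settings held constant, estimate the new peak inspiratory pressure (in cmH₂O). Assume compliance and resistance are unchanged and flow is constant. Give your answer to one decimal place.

22.5

PIP = Vt/C + R·V̇ + PEEP (constant-flow equation of motion).
Only the baseline term changes: ΔPIP = ΔPEEP = 1 − 12 = -11.0 cmH2O.
Original PIP = 435/43.1 + 9.5×1.2 + 12 = 33.493 cmH2O; new PIP = 33.493 + (-11.0) = 22.493 cmH2O.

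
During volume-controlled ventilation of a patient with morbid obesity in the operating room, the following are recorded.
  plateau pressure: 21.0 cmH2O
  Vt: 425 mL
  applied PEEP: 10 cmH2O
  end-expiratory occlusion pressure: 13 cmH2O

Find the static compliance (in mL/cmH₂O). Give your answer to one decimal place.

End-expiratory occlusion gives total PEEP = 13 cmH2O (intrinsic PEEP = 13 − 10 = 3). Use total PEEP for the elastic gradient.
Cstat = Vt / (Pplat − PEEPtotal) = 425 / (21.0 − 13) = 425 / 8.0 = 53.125 mL/cmH2O.

53.1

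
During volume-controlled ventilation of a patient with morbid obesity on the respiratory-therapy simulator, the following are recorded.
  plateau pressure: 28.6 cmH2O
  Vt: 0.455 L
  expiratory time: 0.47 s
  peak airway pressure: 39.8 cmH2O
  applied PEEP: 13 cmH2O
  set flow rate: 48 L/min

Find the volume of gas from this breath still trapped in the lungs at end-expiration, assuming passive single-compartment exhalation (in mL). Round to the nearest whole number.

144

Flow: 48 L/min ÷ 60 = 0.8 L/s.
R = (PIP − Pplat)/V̇ = (39.8 − 28.6) / 0.8 = 11.2/0.8 = 14.0 cmH2O·s/L.
C = Vt/(Pplat − PEEP) = 455.0 / (28.6 − 13) = 455.0/15.6 = 29.167 mL/cmH2O.
τ = R × C = 14.0 × 0.02917 L/cmH2O = 0.4084 s.
Fraction remaining = e^(−Te/τ) = e^(−0.47/0.4084) = 0.3164.
Trapped volume = 455.0 × 0.3164 = 143.96 mL.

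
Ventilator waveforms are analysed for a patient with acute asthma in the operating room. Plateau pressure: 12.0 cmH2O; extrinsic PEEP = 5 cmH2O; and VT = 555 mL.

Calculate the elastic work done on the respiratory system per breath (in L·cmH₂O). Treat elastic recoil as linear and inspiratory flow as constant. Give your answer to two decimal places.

1.94

Elastic work ≈ ½ × (Pplat − PEEP) × Vt = 0.5 × (12.0 − 5) × 0.555 L = 0.5 × 7.0 × 0.555 = 1.943 L·cmH2O.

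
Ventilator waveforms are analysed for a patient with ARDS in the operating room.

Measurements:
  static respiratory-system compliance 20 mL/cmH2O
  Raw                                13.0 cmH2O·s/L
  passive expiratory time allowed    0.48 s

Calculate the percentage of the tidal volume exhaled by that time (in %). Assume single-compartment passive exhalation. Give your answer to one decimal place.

84.2

τ = R × C = 13.0 × 20 mL/cmH2O = 13.0 × 0.020 L/cmH2O = 0.26 s.
Passive exhalation: V(t)/V₀ = e^(−t/τ) = e^(−0.48/0.26) = 0.1578.
Fraction exhaled = 1 − 0.1578 = 0.8422 → 84.22%.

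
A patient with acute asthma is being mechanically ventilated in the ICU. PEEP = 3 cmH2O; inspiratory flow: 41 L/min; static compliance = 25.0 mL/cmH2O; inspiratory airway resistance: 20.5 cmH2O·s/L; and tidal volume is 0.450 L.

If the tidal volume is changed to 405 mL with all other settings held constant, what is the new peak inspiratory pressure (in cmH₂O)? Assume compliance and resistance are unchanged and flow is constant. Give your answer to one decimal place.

Flow: 41 L/min ÷ 60 = 0.6833 L/s.
PIP = Vt/C + R·V̇ + PEEP (constant-flow equation of motion).
Only the elastic term changes: ΔPIP = ΔVt / C = (405 − 450) / 25.0 = -1.8 cmH2O.
Original PIP = 450/25.0 + 20.5×0.6833 + 3 = 35.008 cmH2O; new PIP = 35.008 + (-1.8) = 33.208 cmH2O.

33.2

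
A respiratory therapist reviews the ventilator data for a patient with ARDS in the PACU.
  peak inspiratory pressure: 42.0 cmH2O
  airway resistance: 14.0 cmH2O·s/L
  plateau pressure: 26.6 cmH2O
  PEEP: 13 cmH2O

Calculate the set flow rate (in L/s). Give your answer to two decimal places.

1.10

flow = (PIP − Pplat) / Raw = 15.4 / 14.0 = 1.1 L/s.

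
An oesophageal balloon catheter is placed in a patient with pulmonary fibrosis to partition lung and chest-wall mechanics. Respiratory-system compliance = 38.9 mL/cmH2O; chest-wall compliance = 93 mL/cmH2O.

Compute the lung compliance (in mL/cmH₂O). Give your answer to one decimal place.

66.9

1/CL = 1/Crs − 1/Ccw.
1/CL = 1/38.9 − 1/93 = 0.01495.
CL = 66.89 mL/cmH2O.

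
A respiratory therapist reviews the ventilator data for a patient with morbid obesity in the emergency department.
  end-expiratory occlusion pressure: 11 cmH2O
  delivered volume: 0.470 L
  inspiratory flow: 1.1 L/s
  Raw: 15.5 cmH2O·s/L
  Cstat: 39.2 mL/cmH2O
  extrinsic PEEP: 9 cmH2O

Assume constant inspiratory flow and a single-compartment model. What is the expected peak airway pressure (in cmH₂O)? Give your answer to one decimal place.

Total PEEP = 11 cmH2O (set 9 + intrinsic 2); this is the baseline alveolar pressure.
Equation of motion (constant flow): PIP = Vt/C + R·V̇ + PEEP.
PIP = 470/39.2 + 15.5×1.1 + 11 = 11.99 + 17.05 + 11 = 40.04 cmH2O.

40.0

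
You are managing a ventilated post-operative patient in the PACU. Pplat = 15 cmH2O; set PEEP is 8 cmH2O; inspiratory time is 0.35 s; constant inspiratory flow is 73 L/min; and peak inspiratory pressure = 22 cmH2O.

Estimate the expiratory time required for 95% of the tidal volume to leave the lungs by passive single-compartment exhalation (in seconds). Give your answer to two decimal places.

1.05

Flow: 73 L/min ÷ 60 = 1.2167 L/s.
Vt = flow × Ti = 1.2167 L/s × 0.35 s × 1000 mL/L = 425.85 mL.
R = (PIP − Pplat)/V̇ = (22 − 15) / 1.2167 = 7.0/1.2167 = 5.753 cmH2O·s/L.
C = Vt/(Pplat − PEEP) = 425.85 / (15 − 8) = 425.85/7.0 = 60.836 mL/cmH2O.
τ = R × C = 5.753 × 0.06084 L/cmH2O = 0.35 s.
t = −τ·ln(1 − 0.95) = −0.35·ln(0.05) = 1.049 s.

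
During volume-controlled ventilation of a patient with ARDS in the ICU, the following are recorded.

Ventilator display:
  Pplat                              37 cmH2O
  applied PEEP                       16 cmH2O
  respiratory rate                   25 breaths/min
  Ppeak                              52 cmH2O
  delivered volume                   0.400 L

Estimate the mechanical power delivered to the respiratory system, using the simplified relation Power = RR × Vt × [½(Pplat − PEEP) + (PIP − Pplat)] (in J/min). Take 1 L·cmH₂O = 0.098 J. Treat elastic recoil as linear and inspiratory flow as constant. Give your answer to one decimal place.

Per-breath work = Vt × [½(Pplat−PEEP) + (PIP−Pplat)] = 0.400 × [0.5×21.0 + 15.0] = 0.400 × 25.5 = 10.2 L·cmH2O.
Power = 25 × 10.2 = 255.0 L·cmH2O/min.
× 0.098 J/(L·cmH2O) → 24.99 J/min.

25.0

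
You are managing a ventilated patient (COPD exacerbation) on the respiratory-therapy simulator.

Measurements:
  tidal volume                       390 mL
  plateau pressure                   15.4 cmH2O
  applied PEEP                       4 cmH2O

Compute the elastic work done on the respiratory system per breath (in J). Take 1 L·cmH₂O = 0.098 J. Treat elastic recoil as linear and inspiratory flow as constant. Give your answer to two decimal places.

0.22

Elastic work ≈ ½ × (Pplat − PEEP) × Vt = 0.5 × (15.4 − 4) × 0.390 L = 0.5 × 11.4 × 0.390 = 2.223 L·cmH2O.
× 0.098 J/(L·cmH2O) → 0.2179 J.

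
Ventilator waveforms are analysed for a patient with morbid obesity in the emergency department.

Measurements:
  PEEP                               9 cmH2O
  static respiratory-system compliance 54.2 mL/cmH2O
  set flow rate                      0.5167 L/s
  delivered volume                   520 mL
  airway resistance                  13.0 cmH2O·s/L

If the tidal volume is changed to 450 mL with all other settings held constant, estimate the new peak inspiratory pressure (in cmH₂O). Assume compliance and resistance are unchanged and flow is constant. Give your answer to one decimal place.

PIP = Vt/C + R·V̇ + PEEP (constant-flow equation of motion).
Only the elastic term changes: ΔPIP = ΔVt / C = (450 − 520) / 54.2 = -1.292 cmH2O.
Original PIP = 520/54.2 + 13.0×0.5167 + 9 = 25.311 cmH2O; new PIP = 25.311 + (-1.292) = 24.019 cmH2O.

24.0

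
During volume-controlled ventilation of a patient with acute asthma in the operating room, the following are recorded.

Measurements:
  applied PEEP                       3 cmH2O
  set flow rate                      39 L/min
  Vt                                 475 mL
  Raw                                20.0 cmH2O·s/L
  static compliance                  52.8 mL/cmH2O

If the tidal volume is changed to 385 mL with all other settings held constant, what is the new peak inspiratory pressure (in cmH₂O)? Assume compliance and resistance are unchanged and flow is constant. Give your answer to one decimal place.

Flow: 39 L/min ÷ 60 = 0.65 L/s.
PIP = Vt/C + R·V̇ + PEEP (constant-flow equation of motion).
Only the elastic term changes: ΔPIP = ΔVt / C = (385 − 475) / 52.8 = -1.705 cmH2O.
Original PIP = 475/52.8 + 20.0×0.65 + 3 = 24.996 cmH2O; new PIP = 24.996 + (-1.705) = 23.291 cmH2O.

23.3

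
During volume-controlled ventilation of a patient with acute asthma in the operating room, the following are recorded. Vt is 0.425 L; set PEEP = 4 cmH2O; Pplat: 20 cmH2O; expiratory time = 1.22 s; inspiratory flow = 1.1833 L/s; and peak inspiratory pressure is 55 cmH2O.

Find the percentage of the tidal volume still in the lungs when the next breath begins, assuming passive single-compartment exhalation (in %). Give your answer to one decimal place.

21.2

R = (PIP − Pplat)/V̇ = (55 − 20) / 1.1833 = 35.0/1.1833 = 29.578 cmH2O·s/L.
C = Vt/(Pplat − PEEP) = 425.0 / (20 − 4) = 425.0/16.0 = 26.563 mL/cmH2O.
τ = R × C = 29.578 × 0.02656 L/cmH2O = 0.7856 s.
Fraction remaining at end-expiration = e^(−Te/τ) = e^(−1.22/0.7856) = 0.2116 → 21.16%.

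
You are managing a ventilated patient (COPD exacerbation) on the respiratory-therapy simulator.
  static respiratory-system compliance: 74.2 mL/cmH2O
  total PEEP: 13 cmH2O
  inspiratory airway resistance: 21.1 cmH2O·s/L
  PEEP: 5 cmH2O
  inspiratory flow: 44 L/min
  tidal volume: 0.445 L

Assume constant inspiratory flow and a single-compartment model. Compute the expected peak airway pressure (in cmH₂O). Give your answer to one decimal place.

34.5

Flow: 44 L/min ÷ 60 = 0.7333 L/s.
Total PEEP = 13 cmH2O (set 5 + intrinsic 8); this is the baseline alveolar pressure.
Equation of motion (constant flow): PIP = Vt/C + R·V̇ + PEEP.
PIP = 445/74.2 + 21.1×0.7333 + 13 = 5.997 + 15.473 + 13 = 34.47 cmH2O.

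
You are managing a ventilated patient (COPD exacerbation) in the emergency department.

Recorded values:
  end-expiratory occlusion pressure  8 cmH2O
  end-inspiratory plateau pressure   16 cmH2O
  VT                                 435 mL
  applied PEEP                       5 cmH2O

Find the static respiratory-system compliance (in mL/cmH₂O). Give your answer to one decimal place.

54.4

End-expiratory occlusion gives total PEEP = 8 cmH2O (intrinsic PEEP = 8 − 5 = 3). Use total PEEP for the elastic gradient.
Cstat = Vt / (Pplat − PEEPtotal) = 435 / (16 − 8) = 435 / 8.0 = 54.375 mL/cmH2O.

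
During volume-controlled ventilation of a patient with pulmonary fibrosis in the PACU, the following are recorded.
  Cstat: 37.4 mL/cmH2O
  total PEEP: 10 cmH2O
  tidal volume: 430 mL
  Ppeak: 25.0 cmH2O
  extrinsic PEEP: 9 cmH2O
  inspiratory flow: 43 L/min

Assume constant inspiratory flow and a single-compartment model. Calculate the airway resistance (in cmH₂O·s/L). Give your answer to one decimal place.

4.9

Flow: 43 L/min ÷ 60 = 0.7167 L/s.
Total PEEP = 10 cmH2O (set 9 + intrinsic 1); this is the baseline alveolar pressure.
Equation of motion (constant flow): PIP = Vt/C + R·V̇ + PEEP.
R·V̇ = PIP − Vt/C − PEEP = 25.0 − 430/37.4 − 10 = 25.0 − 11.497 − 10 = 3.503 cmH2O.
R = 3.503 / 0.7167 = 4.888 cmH2O·s/L.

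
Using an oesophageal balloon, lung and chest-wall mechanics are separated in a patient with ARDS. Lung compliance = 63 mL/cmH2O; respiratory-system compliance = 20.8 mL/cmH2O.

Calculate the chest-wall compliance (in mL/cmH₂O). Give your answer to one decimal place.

31.1

1/Ccw = 1/Crs − 1/CL.
1/Ccw = 1/20.8 − 1/63 = 0.0322.
Ccw = 31.056 mL/cmH2O.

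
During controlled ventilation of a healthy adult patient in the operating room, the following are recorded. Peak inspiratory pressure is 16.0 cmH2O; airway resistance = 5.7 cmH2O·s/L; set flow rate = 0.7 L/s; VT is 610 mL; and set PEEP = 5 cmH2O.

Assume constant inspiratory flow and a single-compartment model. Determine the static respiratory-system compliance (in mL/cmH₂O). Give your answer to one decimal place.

87.0

Equation of motion (constant flow): PIP = Vt/C + R·V̇ + PEEP.
Vt/C = PIP − R·V̇ − PEEP = 16.0 − 5.7×0.7 − 5 = 16.0 − 3.99 − 5 = 7.01 cmH2O.
C = Vt / 7.01 = 610 / 7.01 = 87.019 mL/cmH2O.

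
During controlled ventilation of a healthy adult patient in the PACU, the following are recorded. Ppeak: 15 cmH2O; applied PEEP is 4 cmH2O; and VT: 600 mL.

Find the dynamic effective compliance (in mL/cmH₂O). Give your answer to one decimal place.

54.5

Dynamic compliance = Vt / (PIP − PEEP) = 600 / (15 − 4) = 600 / 11.0 = 54.545 mL/cmH2O.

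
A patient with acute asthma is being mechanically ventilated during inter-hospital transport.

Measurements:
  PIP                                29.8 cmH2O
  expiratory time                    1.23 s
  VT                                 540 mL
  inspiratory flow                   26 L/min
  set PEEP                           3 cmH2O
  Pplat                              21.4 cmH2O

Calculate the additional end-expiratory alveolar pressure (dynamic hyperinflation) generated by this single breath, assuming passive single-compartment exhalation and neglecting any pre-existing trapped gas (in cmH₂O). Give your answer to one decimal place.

Flow: 26 L/min ÷ 60 = 0.4333 L/s.
R = (PIP − Pplat)/V̇ = (29.8 − 21.4) / 0.4333 = 8.4/0.4333 = 19.386 cmH2O·s/L.
C = Vt/(Pplat − PEEP) = 540.0 / (21.4 − 3) = 540.0/18.4 = 29.348 mL/cmH2O.
τ = R × C = 19.386 × 0.02935 L/cmH2O = 0.569 s.
Fraction remaining = e^(−Te/τ) = e^(−1.23/0.569) = 0.1151; trapped volume = 540.0 × 0.1151 = 62.154 mL.
Additional alveolar pressure from trapping ≈ V_trapped / C = 62.154 / 29.348 = 2.118 cmH2O.

2.1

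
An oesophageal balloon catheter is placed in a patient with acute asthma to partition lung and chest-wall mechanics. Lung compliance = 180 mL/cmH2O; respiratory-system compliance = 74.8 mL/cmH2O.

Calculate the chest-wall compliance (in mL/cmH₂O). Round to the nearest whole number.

128

1/Ccw = 1/Crs − 1/CL.
1/Ccw = 1/74.8 − 1/180 = 0.007813.
Ccw = 127.99 mL/cmH2O.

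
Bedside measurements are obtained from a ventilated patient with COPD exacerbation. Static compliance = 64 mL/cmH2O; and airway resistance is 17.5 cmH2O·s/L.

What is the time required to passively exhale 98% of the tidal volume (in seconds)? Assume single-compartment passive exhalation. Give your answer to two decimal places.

τ = R × C = 17.5 × 64 mL/cmH2O = 17.5 × 0.064 L/cmH2O = 1.12 s.
Exhaled fraction f = 1 − e^(−t/τ) → t = −τ·ln(1 − f) = −1.12·ln(0.02) = 4.381 s.

4.38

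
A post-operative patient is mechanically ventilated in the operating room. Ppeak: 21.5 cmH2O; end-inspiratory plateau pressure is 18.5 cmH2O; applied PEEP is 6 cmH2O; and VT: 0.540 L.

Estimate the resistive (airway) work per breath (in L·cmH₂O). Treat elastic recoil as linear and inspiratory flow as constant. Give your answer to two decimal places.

1.62

With constant inspiratory flow the resistive pressure is constant at PIP − Pplat = 21.5 − 18.5 = 3.0 cmH2O, so resistive work = 3.0 × 0.540 = 1.62 L·cmH2O.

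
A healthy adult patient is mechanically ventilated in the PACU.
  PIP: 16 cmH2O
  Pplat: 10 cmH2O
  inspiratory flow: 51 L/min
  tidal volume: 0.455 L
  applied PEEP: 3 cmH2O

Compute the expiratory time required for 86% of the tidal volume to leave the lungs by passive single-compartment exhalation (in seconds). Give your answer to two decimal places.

Flow: 51 L/min ÷ 60 = 0.85 L/s.
R = (PIP − Pplat)/V̇ = (16 − 10) / 0.85 = 6.0/0.85 = 7.059 cmH2O·s/L.
C = Vt/(Pplat − PEEP) = 455.0 / (10 − 3) = 455.0/7.0 = 65.0 mL/cmH2O.
τ = R × C = 7.059 × 0.065 L/cmH2O = 0.4588 s.
t = −τ·ln(1 − 0.86) = −0.4588·ln(0.14) = 0.9021 s.

0.90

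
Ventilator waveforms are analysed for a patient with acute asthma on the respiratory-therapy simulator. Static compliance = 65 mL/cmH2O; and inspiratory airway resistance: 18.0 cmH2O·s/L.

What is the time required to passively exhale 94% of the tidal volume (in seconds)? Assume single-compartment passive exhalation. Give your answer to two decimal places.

3.29

τ = R × C = 18.0 × 65 mL/cmH2O = 18.0 × 0.065 L/cmH2O = 1.17 s.
Exhaled fraction f = 1 − e^(−t/τ) → t = −τ·ln(1 − f) = −1.17·ln(0.06) = 3.292 s.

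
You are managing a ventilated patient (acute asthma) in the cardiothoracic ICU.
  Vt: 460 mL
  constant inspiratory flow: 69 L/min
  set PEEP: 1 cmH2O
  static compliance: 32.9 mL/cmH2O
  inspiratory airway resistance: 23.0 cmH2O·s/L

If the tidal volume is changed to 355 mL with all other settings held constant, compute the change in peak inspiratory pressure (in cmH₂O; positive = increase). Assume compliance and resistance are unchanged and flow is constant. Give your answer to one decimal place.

PIP = Vt/C + R·V̇ + PEEP (constant-flow equation of motion).
Only the elastic term changes: ΔPIP = ΔVt / C = (355 − 460) / 32.9 = -3.191 cmH2O.

-3.2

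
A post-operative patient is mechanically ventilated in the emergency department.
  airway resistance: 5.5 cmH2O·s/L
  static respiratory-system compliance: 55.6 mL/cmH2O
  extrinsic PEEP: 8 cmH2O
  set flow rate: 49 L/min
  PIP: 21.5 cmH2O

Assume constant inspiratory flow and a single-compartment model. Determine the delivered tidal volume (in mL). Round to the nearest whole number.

Flow: 49 L/min ÷ 60 = 0.8167 L/s.
Equation of motion (constant flow): PIP = Vt/C + R·V̇ + PEEP.
Vt/C = PIP − R·V̇ − PEEP = 21.5 − 4.492 − 8 = 9.008 cmH2O.
Vt = C × 9.008 = 55.6 × 9.008 = 500.84 mL.

501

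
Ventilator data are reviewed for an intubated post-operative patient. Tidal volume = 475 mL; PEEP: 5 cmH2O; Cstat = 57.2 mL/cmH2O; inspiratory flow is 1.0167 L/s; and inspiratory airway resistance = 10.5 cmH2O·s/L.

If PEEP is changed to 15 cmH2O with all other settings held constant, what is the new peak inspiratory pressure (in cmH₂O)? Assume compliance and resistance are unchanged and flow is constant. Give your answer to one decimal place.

PIP = Vt/C + R·V̇ + PEEP (constant-flow equation of motion).
Only the baseline term changes: ΔPIP = ΔPEEP = 15 − 5 = 10.0 cmH2O.
Original PIP = 475/57.2 + 10.5×1.0167 + 5 = 23.98 cmH2O; new PIP = 23.98 + (10.0) = 33.98 cmH2O.

34.0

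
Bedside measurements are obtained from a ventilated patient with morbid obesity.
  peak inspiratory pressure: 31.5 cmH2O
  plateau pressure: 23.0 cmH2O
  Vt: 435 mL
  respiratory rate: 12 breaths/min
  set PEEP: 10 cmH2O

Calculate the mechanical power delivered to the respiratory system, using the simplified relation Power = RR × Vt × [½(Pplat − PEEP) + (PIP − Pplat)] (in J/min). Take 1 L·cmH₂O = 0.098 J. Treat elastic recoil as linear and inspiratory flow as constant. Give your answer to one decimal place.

7.7

Per-breath work = Vt × [½(Pplat−PEEP) + (PIP−Pplat)] = 0.435 × [0.5×13.0 + 8.5] = 0.435 × 15.0 = 6.525 L·cmH2O.
Power = 12 × 6.525 = 78.3 L·cmH2O/min.
× 0.098 J/(L·cmH2O) → 7.673 J/min.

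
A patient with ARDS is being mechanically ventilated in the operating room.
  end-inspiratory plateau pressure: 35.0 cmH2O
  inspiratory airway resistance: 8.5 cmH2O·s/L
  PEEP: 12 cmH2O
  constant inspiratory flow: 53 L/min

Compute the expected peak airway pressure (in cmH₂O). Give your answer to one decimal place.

Flow: 53 L/min ÷ 60 = 0.8833 L/s.
PIP = Pplat + Raw × flow = 35.0 + 8.5 × 0.8833 = 35.0 + 7.508 = 42.508 cmH2O.

42.5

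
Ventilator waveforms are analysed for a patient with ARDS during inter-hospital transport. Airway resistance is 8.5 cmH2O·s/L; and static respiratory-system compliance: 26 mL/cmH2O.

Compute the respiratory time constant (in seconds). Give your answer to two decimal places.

0.22

τ = R × C = 8.5 × 26 mL/cmH2O = 8.5 × 0.026 L/cmH2O = 0.221 s.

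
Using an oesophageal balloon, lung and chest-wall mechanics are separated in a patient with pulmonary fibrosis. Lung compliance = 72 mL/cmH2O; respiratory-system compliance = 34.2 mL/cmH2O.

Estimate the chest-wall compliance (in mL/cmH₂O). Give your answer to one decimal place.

1/Ccw = 1/Crs − 1/CL.
1/Ccw = 1/34.2 − 1/72 = 0.01535.
Ccw = 65.147 mL/cmH2O.

65.1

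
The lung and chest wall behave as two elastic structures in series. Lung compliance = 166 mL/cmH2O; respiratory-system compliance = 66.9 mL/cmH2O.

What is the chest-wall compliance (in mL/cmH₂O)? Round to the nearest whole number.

112

1/Ccw = 1/Crs − 1/CL.
1/Ccw = 1/66.9 − 1/166 = 0.008924.
Ccw = 112.06 mL/cmH2O.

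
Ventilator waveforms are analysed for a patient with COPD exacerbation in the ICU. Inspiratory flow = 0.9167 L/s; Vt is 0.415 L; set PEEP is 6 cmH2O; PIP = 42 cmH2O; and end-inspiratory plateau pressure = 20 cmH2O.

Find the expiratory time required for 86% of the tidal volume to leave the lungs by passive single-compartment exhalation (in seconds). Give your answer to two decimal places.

1.40

R = (PIP − Pplat)/V̇ = (42 − 20) / 0.9167 = 22.0/0.9167 = 23.999 cmH2O·s/L.
C = Vt/(Pplat − PEEP) = 415.0 / (20 − 6) = 415.0/14.0 = 29.643 mL/cmH2O.
τ = R × C = 23.999 × 0.02964 L/cmH2O = 0.7113 s.
t = −τ·ln(1 − 0.86) = −0.7113·ln(0.14) = 1.398 s.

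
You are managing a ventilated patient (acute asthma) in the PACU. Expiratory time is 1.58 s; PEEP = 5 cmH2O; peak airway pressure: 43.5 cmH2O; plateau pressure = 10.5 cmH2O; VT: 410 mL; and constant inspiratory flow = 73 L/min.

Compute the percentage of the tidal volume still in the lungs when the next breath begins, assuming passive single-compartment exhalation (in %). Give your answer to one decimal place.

Flow: 73 L/min ÷ 60 = 1.2167 L/s.
R = (PIP − Pplat)/V̇ = (43.5 − 10.5) / 1.2167 = 33.0/1.2167 = 27.123 cmH2O·s/L.
C = Vt/(Pplat − PEEP) = 410.0 / (10.5 − 5) = 410.0/5.5 = 74.545 mL/cmH2O.
τ = R × C = 27.123 × 0.07455 L/cmH2O = 2.022 s.
Fraction remaining at end-expiration = e^(−Te/τ) = e^(−1.58/2.022) = 0.4578 → 45.78%.

45.8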